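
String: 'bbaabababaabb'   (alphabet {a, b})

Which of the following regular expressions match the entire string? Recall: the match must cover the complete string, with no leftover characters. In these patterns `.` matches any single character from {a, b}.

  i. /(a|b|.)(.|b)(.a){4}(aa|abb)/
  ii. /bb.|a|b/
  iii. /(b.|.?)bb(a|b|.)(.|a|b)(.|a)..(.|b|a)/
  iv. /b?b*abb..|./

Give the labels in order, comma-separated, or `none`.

i → match
ii → no match
iii → no match
iv → no match

i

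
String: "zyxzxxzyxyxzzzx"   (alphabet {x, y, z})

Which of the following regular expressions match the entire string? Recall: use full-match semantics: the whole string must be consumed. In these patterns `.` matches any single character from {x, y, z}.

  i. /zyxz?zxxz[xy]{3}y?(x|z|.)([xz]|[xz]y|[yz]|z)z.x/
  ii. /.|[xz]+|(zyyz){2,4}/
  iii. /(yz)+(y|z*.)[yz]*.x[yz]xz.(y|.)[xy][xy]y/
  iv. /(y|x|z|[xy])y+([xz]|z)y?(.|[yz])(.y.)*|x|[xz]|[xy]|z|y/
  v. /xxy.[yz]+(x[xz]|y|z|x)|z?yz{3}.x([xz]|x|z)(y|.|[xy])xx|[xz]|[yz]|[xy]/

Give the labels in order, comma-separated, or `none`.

i

i → match
ii → no match
iii → no match — must start with "yz"
iv → no match
v → no match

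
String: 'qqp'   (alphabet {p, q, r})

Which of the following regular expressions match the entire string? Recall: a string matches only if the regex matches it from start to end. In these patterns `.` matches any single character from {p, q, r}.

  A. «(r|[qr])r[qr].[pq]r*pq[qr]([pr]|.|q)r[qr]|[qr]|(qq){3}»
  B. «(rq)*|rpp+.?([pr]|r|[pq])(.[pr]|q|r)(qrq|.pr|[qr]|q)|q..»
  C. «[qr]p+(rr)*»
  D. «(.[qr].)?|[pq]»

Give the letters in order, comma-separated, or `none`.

B, D

A → no match
B → match
C → no match
D → match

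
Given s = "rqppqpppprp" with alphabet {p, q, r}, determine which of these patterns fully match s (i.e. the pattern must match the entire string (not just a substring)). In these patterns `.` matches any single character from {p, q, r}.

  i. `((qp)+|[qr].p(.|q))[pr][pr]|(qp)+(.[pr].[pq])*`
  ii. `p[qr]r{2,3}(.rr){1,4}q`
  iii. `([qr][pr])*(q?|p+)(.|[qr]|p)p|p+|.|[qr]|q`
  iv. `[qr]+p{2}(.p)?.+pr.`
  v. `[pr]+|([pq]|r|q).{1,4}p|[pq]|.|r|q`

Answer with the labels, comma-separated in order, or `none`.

i → no match
ii → no match — must start with "p"
iii → no match
iv → match
v → no match

iv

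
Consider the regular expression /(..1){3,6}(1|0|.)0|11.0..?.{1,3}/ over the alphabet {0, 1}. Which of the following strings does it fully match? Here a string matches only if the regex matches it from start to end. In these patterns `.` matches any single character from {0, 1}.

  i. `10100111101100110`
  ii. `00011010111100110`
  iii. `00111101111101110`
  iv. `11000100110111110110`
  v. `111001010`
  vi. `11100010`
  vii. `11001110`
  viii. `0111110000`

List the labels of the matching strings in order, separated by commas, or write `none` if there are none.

i → match
ii → no match
iii → match
iv → no match
v → match
vi → match
vii → match
viii → no match

i, iii, v, vi, vii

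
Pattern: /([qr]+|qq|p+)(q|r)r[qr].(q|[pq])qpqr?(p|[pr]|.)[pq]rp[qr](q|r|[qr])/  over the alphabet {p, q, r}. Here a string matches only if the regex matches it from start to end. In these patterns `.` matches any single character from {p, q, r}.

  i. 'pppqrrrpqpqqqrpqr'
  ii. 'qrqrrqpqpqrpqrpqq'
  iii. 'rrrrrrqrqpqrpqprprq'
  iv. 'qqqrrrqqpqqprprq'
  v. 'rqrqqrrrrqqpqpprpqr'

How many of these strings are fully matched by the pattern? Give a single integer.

i → match
ii → match
iii → no match
iv → match
v → match
Total matched: 4

4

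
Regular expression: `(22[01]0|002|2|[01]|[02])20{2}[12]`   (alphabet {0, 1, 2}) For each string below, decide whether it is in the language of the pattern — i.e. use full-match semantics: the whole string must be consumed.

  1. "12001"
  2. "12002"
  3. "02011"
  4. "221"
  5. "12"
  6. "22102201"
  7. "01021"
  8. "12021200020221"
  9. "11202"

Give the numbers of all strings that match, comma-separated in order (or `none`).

1. "12001" → match
2. "12002" → match
3. "02011" → no match
4. "221" → no match
5. "12" → no match
6. "22102201" → no match
7. "01021" → no match
8 → no match
9. "11202" → no match

1, 2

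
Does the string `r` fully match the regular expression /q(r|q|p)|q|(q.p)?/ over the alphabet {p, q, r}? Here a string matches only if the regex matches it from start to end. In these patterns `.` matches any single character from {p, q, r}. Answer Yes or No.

No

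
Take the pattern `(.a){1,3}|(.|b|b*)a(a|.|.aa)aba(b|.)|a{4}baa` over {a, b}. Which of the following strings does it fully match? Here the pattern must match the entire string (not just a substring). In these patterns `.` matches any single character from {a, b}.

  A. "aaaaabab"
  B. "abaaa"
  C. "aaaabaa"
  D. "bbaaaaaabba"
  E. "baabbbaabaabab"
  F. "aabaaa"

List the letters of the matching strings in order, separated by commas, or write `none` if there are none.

A → match
B → no match
C → match
D → no match
E → no match
F → match

A, C, F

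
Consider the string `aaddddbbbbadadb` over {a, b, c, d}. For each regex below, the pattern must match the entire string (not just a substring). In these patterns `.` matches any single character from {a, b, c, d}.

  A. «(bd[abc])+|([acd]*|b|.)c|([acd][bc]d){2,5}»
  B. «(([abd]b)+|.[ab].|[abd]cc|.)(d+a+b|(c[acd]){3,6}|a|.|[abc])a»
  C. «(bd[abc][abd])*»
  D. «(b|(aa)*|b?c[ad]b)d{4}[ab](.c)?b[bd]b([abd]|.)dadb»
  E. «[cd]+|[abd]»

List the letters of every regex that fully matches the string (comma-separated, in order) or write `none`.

D

A → no match
B → no match — must end with `a`
C → no match
D → match
E → no match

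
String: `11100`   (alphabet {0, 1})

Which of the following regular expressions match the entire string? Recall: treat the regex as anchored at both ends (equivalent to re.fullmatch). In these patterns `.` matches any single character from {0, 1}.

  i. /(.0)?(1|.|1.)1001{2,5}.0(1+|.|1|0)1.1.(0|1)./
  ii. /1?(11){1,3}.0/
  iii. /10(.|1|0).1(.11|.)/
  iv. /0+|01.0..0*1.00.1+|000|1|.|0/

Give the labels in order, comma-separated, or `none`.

i → no match
ii → match
iii → no match — must start with `10`
iv → no match

ii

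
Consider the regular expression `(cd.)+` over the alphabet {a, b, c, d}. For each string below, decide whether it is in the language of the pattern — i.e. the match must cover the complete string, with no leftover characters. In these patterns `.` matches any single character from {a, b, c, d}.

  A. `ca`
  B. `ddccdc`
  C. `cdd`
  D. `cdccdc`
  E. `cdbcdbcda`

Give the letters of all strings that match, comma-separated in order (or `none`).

A. `ca` → no match — must start with `cd`
B. `ddccdc` → no match — must start with `cd`
C. `cdd` → match
D. `cdccdc` → match
E. `cdbcdbcda` → match

C, D, E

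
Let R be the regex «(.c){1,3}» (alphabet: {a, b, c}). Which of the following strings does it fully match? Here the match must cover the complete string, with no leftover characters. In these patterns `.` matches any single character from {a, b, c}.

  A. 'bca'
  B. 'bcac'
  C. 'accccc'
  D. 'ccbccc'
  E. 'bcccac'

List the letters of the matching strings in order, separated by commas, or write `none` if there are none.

A → no match — must end with 'c'
B → match
C → match
D → match
E → match

B, C, D, E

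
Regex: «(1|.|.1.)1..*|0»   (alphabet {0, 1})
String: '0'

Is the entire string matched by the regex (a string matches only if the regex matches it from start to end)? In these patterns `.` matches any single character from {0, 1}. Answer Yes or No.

Yes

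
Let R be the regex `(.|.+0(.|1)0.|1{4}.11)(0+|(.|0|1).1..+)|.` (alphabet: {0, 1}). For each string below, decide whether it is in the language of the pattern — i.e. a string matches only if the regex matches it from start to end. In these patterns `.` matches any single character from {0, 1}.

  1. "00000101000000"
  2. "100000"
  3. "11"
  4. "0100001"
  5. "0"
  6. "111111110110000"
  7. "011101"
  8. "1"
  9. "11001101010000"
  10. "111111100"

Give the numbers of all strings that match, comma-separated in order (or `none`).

1 → match
2. "100000" → match
3. "11" → no match
4. "0100001" → no match
5. "0" → match
6 → match
7. "011101" → match
8. "1" → match
9 → match
10. "111111100" → match

1, 2, 5, 6, 7, 8, 9, 10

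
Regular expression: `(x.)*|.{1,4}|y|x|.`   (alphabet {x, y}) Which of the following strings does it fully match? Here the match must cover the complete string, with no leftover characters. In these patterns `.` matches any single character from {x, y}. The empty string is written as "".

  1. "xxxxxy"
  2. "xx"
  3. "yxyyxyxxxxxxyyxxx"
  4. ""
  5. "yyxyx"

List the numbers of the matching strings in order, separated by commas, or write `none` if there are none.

1, 2, 4

1. "xxxxxy" → match
2. "xx" → match
3 → no match
4. "" → match
5. "yyxyx" → no match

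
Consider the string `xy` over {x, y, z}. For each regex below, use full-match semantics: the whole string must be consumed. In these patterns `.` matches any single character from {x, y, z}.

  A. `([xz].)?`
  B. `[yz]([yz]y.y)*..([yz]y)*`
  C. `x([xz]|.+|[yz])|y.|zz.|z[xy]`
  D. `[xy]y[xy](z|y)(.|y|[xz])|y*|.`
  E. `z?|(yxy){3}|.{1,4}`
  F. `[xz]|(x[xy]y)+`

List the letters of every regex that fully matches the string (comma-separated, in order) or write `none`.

A → match
B → no match
C → match
D → no match
E → match
F → no match

A, C, E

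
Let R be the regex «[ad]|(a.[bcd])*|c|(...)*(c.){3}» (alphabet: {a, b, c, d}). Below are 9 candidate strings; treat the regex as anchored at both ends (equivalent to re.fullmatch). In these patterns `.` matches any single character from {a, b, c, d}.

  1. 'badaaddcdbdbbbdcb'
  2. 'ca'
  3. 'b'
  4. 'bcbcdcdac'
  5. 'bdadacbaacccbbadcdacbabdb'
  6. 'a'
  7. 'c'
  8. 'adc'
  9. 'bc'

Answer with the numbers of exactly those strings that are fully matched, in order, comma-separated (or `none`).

6, 7, 8

1 → no match
2. 'ca' → no match
3. 'b' → no match
4. 'bcbcdcdac' → no match
5 → no match
6. 'a' → match
7. 'c' → match
8. 'adc' → match
9. 'bc' → no match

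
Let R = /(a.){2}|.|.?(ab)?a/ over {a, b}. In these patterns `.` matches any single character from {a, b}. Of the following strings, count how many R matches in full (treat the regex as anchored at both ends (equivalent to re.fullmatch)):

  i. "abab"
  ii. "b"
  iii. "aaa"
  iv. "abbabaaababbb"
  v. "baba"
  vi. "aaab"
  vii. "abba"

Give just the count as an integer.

i → match
ii → match
iii → no match
iv → no match
v → match
vi → match
vii → no match
Total matched: 4

4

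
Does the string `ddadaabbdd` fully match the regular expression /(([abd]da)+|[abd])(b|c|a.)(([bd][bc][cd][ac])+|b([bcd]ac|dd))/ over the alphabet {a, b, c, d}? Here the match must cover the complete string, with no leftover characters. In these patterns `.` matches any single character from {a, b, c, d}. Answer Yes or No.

No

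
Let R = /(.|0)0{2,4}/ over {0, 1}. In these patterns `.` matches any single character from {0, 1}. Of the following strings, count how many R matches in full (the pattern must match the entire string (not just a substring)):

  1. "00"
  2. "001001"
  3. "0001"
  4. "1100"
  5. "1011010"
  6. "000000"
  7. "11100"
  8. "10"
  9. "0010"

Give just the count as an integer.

1 → no match
2 → no match — must end with "0"
3 → no match — must end with "0"
4 → no match
5 → no match
6 → no match
7 → no match
8 → no match
9 → no match
Total matched: 0

0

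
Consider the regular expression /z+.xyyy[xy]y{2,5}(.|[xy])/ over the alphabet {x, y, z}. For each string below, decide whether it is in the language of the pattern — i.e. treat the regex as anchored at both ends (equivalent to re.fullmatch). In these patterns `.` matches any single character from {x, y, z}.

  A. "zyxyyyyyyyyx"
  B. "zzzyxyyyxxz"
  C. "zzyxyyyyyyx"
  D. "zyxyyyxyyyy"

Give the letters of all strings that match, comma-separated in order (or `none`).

A, C, D

A → match
B → no match
C → match
D → match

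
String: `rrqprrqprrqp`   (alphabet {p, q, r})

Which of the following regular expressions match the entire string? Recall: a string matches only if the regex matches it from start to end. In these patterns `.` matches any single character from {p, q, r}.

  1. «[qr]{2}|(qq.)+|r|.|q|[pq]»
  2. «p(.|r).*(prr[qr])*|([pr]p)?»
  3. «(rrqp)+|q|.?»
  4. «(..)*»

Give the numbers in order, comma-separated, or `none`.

1 → no match
2 → no match
3 → match
4 → match

3, 4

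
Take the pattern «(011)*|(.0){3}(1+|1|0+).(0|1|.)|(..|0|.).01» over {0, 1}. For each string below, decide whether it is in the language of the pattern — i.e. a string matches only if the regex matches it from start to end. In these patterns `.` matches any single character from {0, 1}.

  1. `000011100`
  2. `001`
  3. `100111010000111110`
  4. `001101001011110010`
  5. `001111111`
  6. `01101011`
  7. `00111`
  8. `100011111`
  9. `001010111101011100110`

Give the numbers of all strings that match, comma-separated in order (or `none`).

1 → no match
2 → no match
3 → no match
4 → no match
5 → no match
6 → no match
7 → no match
8 → no match
9 → no match

none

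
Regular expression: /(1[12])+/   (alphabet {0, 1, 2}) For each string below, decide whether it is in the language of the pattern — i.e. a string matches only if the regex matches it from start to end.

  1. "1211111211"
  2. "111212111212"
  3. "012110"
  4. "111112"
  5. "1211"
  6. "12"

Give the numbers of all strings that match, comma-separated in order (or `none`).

1, 2, 4, 5, 6

1 → match
2 → match
3 → no match — must start with "1"
4 → match
5 → match
6 → match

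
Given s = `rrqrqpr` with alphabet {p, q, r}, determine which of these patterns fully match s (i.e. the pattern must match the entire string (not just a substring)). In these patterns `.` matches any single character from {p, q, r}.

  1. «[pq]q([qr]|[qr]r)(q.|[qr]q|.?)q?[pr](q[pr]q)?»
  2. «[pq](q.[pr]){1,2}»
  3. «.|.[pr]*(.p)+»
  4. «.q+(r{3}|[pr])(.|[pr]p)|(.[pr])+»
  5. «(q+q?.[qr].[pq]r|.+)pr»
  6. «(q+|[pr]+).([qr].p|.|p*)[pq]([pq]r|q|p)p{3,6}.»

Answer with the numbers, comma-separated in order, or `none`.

1 → no match
2 → no match
3 → no match
4 → no match
5 → match
6 → no match

5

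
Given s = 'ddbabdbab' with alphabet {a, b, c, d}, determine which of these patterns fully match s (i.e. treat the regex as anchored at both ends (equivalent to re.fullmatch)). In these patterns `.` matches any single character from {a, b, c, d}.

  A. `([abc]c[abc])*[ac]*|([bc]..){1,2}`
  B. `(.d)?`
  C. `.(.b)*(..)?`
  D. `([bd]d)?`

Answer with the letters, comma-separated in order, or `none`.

C

A → no match
B → no match
C → match
D → no match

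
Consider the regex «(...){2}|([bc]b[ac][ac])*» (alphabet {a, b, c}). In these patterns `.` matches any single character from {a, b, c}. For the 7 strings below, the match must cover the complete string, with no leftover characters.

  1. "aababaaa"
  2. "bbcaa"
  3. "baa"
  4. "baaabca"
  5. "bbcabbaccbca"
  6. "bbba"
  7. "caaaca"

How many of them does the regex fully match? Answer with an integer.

2

1. "aababaaa" → no match
2. "bbcaa" → no match
3. "baa" → no match
4. "baaabca" → no match
5. "bbcabbaccbca" → match
6. "bbba" → no match
7. "caaaca" → match
Total matched: 2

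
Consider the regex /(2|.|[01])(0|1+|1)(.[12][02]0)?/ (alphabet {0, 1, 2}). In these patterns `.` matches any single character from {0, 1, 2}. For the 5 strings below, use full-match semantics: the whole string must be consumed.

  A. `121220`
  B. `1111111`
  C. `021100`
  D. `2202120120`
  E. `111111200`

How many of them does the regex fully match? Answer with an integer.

A → no match
B → match
C → no match
D → no match
E → match
Total matched: 2

2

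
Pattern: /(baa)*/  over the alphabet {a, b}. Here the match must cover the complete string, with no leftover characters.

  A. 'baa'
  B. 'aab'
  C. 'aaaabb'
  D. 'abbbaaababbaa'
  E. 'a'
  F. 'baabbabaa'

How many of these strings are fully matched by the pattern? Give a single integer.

1

A → match
B → no match
C → no match
D → no match
E → no match
F → no match
Total matched: 1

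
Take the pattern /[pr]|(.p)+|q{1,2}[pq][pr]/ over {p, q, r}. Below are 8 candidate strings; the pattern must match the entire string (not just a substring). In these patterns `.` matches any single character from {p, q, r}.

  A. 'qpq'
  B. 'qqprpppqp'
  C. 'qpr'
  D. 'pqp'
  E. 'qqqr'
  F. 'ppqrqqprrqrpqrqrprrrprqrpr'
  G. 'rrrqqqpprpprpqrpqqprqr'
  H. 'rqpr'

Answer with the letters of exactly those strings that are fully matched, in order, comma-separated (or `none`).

C, E

A → no match
B → no match
C → match
D → no match
E → match
F → no match
G → no match
H → no match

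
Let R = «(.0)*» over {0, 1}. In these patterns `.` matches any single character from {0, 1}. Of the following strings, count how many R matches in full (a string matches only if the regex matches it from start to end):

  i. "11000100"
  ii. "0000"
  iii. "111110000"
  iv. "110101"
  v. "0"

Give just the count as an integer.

1

i. "11000100" → no match
ii. "0000" → match
iii. "111110000" → no match
iv. "110101" → no match
v. "0" → no match
Total matched: 1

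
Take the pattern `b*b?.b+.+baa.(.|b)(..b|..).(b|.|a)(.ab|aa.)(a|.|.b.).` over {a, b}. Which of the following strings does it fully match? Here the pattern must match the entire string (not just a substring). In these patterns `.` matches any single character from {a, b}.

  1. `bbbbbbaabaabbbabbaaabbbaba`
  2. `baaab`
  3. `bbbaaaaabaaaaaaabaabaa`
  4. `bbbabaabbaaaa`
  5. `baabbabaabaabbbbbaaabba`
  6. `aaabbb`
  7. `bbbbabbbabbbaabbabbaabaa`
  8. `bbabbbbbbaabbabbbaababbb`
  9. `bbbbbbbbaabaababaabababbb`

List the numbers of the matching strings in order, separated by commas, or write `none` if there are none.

1 → no match
2 → no match
3 → match
4 → no match
5 → no match
6 → no match
7 → no match
8 → match
9 → no match

3, 8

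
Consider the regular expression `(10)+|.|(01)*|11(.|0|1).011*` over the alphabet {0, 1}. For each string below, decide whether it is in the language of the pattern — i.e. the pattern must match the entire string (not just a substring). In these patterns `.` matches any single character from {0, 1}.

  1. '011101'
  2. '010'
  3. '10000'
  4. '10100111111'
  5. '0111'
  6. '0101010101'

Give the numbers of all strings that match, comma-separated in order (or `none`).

6

1 → no match
2 → no match
3 → no match
4 → no match
5 → no match
6 → match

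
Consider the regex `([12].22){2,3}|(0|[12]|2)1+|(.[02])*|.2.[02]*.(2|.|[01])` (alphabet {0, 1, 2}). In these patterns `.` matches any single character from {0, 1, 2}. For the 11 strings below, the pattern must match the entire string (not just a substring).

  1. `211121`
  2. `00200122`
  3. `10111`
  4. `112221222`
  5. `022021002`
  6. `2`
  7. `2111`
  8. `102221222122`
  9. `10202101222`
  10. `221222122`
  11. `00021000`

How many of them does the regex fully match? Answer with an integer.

3

1. `211121` → no match
2. `00200122` → no match
3. `10111` → no match
4. `112221222` → no match
5. `022021002` → no match
6. `2` → no match
7. `2111` → match
8. `102221222122` → match
9. `10202101222` → no match
10. `221222122` → no match
11. `00021000` → match
Total matched: 3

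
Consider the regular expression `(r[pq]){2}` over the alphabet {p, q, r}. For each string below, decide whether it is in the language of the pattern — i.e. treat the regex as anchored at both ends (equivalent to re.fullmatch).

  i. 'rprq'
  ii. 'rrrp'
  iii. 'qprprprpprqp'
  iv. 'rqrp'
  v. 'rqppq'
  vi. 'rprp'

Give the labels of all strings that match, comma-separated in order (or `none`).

i → match
ii → no match
iii → no match — must start with 'r'
iv → match
v → no match
vi → match

i, iv, vi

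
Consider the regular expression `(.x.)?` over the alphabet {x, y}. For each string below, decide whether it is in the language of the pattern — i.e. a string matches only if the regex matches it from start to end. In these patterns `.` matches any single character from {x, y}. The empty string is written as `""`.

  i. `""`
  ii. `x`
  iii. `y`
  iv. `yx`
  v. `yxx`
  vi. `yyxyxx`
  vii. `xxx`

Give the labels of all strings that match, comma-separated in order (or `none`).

i → match
ii → no match
iii → no match
iv → no match
v → match
vi → no match
vii → match

i, v, vii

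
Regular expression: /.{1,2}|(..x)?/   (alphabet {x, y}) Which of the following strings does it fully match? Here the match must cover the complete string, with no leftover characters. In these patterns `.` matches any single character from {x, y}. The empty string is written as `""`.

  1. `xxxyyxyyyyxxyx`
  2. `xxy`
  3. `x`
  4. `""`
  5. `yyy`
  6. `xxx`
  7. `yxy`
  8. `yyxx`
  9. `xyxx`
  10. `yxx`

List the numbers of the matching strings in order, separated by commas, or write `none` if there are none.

1 → no match
2 → no match
3 → match
4 → match
5 → no match
6 → match
7 → no match
8 → no match
9 → no match
10 → match

3, 4, 6, 10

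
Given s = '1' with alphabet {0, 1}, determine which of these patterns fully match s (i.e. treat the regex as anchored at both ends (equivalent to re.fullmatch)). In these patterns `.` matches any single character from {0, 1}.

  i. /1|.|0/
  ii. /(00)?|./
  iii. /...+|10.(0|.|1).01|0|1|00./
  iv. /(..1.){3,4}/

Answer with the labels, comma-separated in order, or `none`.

i, ii, iii

i → match
ii → match
iii → match
iv → no match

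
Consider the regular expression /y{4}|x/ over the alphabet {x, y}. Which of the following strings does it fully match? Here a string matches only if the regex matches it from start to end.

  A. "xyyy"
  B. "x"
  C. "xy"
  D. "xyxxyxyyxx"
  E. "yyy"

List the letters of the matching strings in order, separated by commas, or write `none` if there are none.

B

A → no match
B → match
C → no match
D → no match
E → no match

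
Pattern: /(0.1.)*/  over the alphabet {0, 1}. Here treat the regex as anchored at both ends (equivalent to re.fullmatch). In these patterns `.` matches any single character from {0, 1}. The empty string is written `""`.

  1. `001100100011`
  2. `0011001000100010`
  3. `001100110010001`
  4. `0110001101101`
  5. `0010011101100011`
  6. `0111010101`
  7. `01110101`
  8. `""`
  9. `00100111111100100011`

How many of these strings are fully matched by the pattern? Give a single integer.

4

1 → match
2 → match
3 → no match
4 → no match
5 → match
6 → no match
7 → no match
8 → match
9 → no match
Total matched: 4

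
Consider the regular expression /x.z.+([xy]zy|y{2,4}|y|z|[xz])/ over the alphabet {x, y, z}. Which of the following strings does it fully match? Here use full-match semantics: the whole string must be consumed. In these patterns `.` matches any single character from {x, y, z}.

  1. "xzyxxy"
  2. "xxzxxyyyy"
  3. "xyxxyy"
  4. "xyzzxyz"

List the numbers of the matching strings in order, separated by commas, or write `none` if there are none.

2, 4

1 → no match
2 → match
3 → no match
4 → match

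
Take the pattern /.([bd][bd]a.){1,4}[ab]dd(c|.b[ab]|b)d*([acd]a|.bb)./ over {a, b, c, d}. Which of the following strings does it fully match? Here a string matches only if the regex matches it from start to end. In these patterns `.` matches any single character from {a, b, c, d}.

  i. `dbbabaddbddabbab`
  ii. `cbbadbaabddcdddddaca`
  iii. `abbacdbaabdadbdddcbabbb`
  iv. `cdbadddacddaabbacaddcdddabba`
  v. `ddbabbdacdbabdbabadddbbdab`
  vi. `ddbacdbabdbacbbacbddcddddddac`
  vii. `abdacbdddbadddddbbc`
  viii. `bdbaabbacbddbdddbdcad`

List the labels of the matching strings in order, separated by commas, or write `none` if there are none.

iv, v, vi, vii

i → no match
ii → no match
iii → no match
iv → match
v → match
vi → match
vii → match
viii → no match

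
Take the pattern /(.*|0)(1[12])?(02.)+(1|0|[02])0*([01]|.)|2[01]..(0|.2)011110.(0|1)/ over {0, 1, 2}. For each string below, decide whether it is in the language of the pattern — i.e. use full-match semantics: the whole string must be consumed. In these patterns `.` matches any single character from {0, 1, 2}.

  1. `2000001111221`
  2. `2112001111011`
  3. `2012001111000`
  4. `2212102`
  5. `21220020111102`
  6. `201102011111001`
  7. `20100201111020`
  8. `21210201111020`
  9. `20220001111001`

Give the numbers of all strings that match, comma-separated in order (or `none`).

2, 3, 7, 8

1 → no match
2 → match
3 → match
4 → no match
5 → no match
6 → no match
7 → match
8 → match
9 → no match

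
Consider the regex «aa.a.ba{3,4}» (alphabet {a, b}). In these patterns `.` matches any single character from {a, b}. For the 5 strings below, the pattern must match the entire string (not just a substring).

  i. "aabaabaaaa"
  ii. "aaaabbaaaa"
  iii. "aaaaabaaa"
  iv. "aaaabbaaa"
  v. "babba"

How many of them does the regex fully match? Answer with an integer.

i → match
ii → match
iii → match
iv → match
v → no match — must start with "aa"
Total matched: 4

4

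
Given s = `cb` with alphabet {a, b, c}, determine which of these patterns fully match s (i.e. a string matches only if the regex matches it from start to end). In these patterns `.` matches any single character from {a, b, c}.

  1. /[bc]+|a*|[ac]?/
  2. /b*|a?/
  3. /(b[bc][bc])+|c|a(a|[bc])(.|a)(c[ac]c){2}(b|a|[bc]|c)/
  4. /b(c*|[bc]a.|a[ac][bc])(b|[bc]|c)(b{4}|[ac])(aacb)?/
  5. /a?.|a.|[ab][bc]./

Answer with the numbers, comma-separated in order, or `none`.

1 → match
2 → no match
3 → no match
4 → no match — must start with `b`
5 → no match

1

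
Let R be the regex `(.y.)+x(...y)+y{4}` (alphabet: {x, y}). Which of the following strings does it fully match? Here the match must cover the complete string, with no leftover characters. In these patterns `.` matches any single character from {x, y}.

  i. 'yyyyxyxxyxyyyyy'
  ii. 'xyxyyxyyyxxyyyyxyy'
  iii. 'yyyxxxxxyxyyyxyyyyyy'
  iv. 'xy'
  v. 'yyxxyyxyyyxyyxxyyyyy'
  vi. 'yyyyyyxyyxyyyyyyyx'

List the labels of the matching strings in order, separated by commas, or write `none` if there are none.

v

i → no match
ii → no match
iii → no match
iv → no match
v → match
vi → no match — must end with 'y'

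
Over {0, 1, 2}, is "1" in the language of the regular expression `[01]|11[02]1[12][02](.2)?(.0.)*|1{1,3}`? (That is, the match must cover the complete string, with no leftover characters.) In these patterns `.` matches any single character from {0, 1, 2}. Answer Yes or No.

Yes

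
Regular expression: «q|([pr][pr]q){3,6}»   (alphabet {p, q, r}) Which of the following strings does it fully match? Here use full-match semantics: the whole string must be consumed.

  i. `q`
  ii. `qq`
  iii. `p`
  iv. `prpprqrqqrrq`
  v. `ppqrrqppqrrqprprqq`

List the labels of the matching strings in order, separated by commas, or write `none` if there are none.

i

i → match
ii → no match
iii → no match — must end with `q`
iv → no match
v → no match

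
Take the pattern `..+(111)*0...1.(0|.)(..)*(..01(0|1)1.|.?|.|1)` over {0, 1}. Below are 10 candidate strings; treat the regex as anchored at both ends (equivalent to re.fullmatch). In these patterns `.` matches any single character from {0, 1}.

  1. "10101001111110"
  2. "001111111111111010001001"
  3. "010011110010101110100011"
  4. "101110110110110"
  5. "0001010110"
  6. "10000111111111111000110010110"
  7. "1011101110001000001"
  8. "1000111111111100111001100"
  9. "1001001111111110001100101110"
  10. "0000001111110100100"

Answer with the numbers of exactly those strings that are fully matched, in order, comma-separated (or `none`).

1 → match
2 → no match
3 → match
4 → match
5. "0001010110" → no match
6 → match
7 → no match
8 → match
9 → match
10 → match

1, 3, 4, 6, 8, 9, 10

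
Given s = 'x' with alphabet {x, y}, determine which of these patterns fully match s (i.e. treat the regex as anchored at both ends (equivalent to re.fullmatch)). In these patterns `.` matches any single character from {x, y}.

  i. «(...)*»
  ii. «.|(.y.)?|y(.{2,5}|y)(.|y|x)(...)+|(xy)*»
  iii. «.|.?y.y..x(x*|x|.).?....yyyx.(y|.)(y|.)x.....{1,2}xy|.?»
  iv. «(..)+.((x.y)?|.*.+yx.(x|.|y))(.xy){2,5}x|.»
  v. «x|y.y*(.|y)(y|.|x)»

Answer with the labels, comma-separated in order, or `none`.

ii, iii, iv, v

i → no match
ii → match
iii → match
iv → match
v → match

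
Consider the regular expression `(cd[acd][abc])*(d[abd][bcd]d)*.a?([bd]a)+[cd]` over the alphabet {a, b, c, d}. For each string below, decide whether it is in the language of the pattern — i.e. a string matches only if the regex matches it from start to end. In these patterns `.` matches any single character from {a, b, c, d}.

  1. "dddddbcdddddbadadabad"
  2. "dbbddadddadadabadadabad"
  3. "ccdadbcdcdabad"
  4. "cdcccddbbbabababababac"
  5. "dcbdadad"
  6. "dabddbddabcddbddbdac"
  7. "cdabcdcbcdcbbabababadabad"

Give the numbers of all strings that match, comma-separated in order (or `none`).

1, 2, 4, 7

1 → match
2 → match
3 → no match
4 → match
5 → no match
6 → no match
7 → match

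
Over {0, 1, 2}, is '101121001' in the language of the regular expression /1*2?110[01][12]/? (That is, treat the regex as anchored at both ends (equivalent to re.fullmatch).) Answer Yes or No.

No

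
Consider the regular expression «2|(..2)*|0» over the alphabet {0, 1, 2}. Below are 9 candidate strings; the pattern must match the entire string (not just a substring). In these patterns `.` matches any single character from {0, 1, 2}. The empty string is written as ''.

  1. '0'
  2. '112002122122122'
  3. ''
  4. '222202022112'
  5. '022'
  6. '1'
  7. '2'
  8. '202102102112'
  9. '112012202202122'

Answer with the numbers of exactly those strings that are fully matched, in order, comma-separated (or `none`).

1. '0' → match
2 → match
3. '' → match
4. '222202022112' → match
5. '022' → match
6. '1' → no match
7. '2' → match
8. '202102102112' → match
9 → match

1, 2, 3, 4, 5, 7, 8, 9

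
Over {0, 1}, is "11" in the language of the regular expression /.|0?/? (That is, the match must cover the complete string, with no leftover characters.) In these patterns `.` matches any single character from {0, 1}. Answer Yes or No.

No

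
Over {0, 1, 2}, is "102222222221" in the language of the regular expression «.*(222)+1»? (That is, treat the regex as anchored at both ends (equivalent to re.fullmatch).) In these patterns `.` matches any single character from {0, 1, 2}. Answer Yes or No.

Yes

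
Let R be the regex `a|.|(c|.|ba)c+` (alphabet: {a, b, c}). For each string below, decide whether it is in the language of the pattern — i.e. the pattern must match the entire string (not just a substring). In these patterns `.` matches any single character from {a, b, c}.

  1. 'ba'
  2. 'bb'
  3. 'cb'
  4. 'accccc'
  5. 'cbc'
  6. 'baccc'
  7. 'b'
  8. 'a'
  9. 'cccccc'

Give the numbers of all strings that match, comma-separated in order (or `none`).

1 → no match
2 → no match
3 → no match
4 → match
5 → no match
6 → match
7 → match
8 → match
9 → match

4, 6, 7, 8, 9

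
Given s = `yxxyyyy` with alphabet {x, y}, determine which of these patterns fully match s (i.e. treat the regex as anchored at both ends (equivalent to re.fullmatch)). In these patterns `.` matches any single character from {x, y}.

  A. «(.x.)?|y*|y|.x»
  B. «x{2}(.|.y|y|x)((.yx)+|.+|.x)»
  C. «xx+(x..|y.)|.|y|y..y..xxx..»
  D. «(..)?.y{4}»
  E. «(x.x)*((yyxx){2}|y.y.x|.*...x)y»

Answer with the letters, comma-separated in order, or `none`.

D

A → no match
B → no match — must start with `x`
C → no match
D → match
E → no match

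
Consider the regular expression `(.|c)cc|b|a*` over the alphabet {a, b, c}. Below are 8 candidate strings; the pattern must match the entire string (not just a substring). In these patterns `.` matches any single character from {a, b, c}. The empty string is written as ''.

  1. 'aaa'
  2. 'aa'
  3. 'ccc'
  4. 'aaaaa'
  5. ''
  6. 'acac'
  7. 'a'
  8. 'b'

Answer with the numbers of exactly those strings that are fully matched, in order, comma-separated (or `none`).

1 → match
2 → match
3 → match
4 → match
5 → match
6 → no match
7 → match
8 → match

1, 2, 3, 4, 5, 7, 8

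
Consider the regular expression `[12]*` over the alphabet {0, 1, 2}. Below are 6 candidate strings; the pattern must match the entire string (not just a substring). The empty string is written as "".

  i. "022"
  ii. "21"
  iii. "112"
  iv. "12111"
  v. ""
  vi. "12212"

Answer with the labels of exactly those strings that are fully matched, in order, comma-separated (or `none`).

ii, iii, iv, v, vi

i → no match
ii → match
iii → match
iv → match
v → match
vi → match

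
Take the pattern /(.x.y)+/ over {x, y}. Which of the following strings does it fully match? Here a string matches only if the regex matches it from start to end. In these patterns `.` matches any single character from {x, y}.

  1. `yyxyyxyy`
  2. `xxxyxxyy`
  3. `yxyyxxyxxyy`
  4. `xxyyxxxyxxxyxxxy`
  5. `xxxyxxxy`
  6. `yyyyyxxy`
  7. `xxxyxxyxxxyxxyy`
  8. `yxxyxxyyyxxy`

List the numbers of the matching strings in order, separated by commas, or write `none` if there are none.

2, 4, 5, 8

1. `yyxyyxyy` → no match
2. `xxxyxxyy` → match
3. `yxyyxxyxxyy` → no match
4 → match
5. `xxxyxxxy` → match
6. `yyyyyxxy` → no match
7 → no match
8. `yxxyxxyyyxxy` → match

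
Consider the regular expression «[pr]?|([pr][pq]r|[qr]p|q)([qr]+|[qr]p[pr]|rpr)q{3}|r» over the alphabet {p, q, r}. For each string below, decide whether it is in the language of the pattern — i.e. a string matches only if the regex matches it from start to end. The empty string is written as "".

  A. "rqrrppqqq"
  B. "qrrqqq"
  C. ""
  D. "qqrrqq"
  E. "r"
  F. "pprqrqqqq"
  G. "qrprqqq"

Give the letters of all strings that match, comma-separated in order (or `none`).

A. "rqrrppqqq" → match
B. "qrrqqq" → match
C. "" → match
D. "qqrrqq" → no match
E. "r" → match
F. "pprqrqqqq" → match
G. "qrprqqq" → match

A, B, C, E, F, G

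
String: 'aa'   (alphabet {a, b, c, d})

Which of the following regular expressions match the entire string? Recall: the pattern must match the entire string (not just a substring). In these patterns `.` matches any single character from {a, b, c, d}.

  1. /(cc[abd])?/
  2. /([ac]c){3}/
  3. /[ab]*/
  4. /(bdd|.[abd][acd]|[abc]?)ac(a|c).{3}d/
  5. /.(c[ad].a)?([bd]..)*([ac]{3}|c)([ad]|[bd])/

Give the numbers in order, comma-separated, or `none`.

1 → no match
2 → no match — must end with 'c'
3 → match
4 → no match — must end with 'd'
5 → no match

3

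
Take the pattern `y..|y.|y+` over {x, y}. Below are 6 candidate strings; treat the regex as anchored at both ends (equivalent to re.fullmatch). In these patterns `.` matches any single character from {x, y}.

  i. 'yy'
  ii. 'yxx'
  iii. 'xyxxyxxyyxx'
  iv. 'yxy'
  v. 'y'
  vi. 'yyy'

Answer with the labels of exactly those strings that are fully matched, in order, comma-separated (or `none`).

i, ii, iv, v, vi

i → match
ii → match
iii → no match — must start with 'y'
iv → match
v → match
vi → match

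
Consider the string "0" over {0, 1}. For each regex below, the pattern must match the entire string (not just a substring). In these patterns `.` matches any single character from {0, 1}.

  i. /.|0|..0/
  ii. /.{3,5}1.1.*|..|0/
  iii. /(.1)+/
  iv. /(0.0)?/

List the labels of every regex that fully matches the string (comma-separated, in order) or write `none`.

i → match
ii → match
iii → no match — must end with "1"
iv → no match

i, ii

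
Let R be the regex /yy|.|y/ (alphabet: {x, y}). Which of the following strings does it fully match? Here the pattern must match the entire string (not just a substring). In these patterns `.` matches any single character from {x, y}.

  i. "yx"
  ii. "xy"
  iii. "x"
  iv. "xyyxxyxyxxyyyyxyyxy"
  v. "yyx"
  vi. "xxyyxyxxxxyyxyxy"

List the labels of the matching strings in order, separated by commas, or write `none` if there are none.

i. "yx" → no match
ii. "xy" → no match
iii. "x" → match
iv → no match
v. "yyx" → no match
vi → no match

iii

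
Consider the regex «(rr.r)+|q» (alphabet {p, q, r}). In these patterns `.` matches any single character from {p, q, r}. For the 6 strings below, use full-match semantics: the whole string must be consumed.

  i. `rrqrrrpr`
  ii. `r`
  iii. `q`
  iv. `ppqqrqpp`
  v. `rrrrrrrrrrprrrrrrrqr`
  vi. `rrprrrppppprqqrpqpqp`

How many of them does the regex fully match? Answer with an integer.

i → match
ii → no match
iii → match
iv → no match
v → match
vi → no match
Total matched: 3

3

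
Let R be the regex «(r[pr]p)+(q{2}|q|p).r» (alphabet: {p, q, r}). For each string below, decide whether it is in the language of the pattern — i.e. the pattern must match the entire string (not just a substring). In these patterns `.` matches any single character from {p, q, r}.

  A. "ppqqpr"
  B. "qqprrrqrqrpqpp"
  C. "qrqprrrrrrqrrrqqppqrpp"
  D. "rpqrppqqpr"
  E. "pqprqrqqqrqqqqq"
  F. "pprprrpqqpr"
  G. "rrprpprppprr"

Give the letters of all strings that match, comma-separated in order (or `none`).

G

A. "ppqqpr" → no match — must start with "r"
B → no match — must start with "r"
C → no match — must start with "r"
D. "rpqrppqqpr" → no match
E → no match — must start with "r"
F. "pprprrpqqpr" → no match — must start with "r"
G. "rrprpprppprr" → match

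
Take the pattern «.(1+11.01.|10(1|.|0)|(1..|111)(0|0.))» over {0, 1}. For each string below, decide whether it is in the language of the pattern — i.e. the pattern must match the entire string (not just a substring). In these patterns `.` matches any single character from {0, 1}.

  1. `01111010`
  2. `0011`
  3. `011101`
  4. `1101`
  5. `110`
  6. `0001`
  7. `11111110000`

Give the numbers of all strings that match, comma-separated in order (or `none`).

1 → match
2 → no match
3 → match
4 → match
5 → no match
6 → no match
7 → no match

1, 3, 4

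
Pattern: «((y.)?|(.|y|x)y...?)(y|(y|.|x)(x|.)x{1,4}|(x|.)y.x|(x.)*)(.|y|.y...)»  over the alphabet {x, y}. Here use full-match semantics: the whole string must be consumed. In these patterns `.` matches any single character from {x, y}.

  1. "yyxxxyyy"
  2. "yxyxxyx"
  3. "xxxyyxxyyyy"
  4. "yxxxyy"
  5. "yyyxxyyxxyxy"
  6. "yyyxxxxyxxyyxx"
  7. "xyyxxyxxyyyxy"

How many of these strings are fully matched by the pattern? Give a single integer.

1

1. "yyxxxyyy" → no match
2. "yxyxxyx" → no match
3. "xxxyyxxyyyy" → no match
4. "yxxxyy" → no match
5. "yyyxxyyxxyxy" → no match
6 → no match
7 → match
Total matched: 1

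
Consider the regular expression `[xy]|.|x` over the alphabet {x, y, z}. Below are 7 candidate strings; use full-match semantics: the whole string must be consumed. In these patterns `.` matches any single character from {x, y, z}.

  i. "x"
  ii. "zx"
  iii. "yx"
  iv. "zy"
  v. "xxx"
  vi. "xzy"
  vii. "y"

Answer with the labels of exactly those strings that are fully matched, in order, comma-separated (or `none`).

i, vii

i. "x" → match
ii. "zx" → no match
iii. "yx" → no match
iv. "zy" → no match
v. "xxx" → no match
vi. "xzy" → no match
vii. "y" → match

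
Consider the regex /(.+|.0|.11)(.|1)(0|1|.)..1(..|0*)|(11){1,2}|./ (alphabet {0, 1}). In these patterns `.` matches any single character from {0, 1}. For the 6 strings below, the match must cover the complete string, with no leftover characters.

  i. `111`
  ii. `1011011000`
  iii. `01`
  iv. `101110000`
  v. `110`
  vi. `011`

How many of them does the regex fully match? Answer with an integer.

i. `111` → no match
ii. `1011011000` → match
iii. `01` → no match
iv. `101110000` → no match
v. `110` → no match
vi. `011` → no match
Total matched: 1

1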